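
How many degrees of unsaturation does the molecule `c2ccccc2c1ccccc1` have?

Molecular formula from the SMILES: C12H10.
DoU = (2C + 2 + N − H − X)/2 = (2·12 + 2 + 0 − 10 − 0)/2 = 16/2 = 8.
(Structurally: 2 ring(s) + 6 π bond(s) = 8.)

8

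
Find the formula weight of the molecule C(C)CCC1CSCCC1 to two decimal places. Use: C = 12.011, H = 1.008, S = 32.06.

158.30

Molecular formula: C9H18S.
M = 9×12.011 + 18×1.008 + 1×32.06 = 158.30 g/mol.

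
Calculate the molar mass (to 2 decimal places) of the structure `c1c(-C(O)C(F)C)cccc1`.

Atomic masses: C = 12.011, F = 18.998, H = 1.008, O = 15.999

Molecular formula: C9H11FO.
M = 9×12.011 + 1×18.998 + 11×1.008 + 1×15.999 = 154.18 g/mol.

154.18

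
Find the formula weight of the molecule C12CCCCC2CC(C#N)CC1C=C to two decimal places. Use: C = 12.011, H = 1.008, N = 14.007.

189.30

Molecular formula: C13H19N.
M = 13×12.011 + 19×1.008 + 1×14.007 = 189.30 g/mol.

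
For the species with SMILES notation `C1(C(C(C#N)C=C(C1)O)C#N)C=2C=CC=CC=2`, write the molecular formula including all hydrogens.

Heavy atoms from the SMILES: 14 C, 2 N, 1 O.
Implicit hydrogens by atom environment:
  5 × C (aromatic): 1 H each → 5
  4 × C: 1 H each → 4
  3 × C: no H
  2 × N: no H
  1 × C: 2 H
  1 × C (aromatic): no H
  1 × O: 1 H
  Total hydrogens = 12.
Molecular formula: C14H12N2O

C14H12N2O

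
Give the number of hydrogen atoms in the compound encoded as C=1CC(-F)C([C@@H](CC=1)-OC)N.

Hydrogens are implicit in SMILES; fill each atom to its normal valence:
  5 × C: 1 H each → 5
  2 × C: 2 H each → 4
  1 × C: 3 H
  1 × F: no H
  1 × N: 2 H
  1 × O: no H
  Total hydrogens = 14.

14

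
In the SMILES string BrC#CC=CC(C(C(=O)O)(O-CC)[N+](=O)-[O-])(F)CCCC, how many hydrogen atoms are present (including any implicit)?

17

Hydrogens are implicit in SMILES; fill each atom to its normal valence:
  5 × C: no H
  4 × C: 2 H each → 8
  3 × O: no H
  2 × C: 3 H each → 6
  2 × C: 1 H each → 2
  1 × Br: no H
  1 × F: no H
  1 × N (charge +1): no H
  1 × O: 1 H
  1 × O (charge -1): no H
  Total hydrogens = 17.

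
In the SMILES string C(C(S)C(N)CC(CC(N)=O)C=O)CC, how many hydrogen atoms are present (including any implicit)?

Hydrogens are implicit in SMILES; fill each atom to its normal valence:
  4 × C: 2 H each → 8
  4 × C: 1 H each → 4
  2 × N: 2 H each → 4
  2 × O: no H
  1 × C: 3 H
  1 × C: no H
  1 × S: 1 H
  Total hydrogens = 20.

20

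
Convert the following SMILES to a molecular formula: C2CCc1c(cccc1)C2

Heavy atoms from the SMILES: 10 C.
Implicit hydrogens by atom environment:
  4 × C: 2 H each → 8
  4 × C (aromatic): 1 H each → 4
  2 × C (aromatic): no H
  Total hydrogens = 12.
Molecular formula: C10H12

C10H12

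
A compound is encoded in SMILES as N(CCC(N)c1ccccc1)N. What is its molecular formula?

C9H15N3

Heavy atoms from the SMILES: 9 C, 3 N.
Implicit hydrogens by atom environment:
  5 × C (aromatic): 1 H each → 5
  2 × C: 2 H each → 4
  2 × N: 2 H each → 4
  1 × C: 1 H
  1 × C (aromatic): no H
  1 × N: 1 H
  Total hydrogens = 15.
Molecular formula: C9H15N3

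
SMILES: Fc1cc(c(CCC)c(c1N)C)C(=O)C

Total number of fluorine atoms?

1

The symbol for fluorine appears 1 time in the SMILES.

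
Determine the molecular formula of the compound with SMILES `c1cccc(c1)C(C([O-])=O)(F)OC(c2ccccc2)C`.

Heavy atoms from the SMILES: 16 C, 1 F, 3 O.
Implicit hydrogens by atom environment:
  10 × C (aromatic): 1 H each → 10
  2 × C (aromatic): no H
  2 × C: no H
  2 × O: no H
  1 × C: 3 H
  1 × C: 1 H
  1 × F: no H
  1 × O (charge -1): no H
  Total hydrogens = 14.
Net charge -1.
Molecular formula: C16H14FO3-

C16H14FO3-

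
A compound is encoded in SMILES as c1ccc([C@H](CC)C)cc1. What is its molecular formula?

Heavy atoms from the SMILES: 10 C.
Implicit hydrogens by atom environment:
  5 × C (aromatic): 1 H each → 5
  2 × C: 3 H each → 6
  1 × C: 2 H
  1 × C: 1 H
  1 × C (aromatic): no H
  Total hydrogens = 14.
Molecular formula: C10H14

C10H14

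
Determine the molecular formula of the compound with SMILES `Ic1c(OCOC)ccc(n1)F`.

Heavy atoms from the SMILES: 7 C, 1 F, 1 I, 1 N, 2 O.
Implicit hydrogens by atom environment:
  3 × C (aromatic): no H
  2 × C (aromatic): 1 H each → 2
  2 × O: no H
  1 × C: 3 H
  1 × C: 2 H
  1 × F: no H
  1 × I: no H
  1 × N (aromatic): no H
  Total hydrogens = 7.
Molecular formula: C7H7FINO2

C7H7FINO2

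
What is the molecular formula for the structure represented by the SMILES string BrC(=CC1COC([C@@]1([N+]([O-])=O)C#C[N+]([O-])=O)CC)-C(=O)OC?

Heavy atoms from the SMILES: 1 Br, 12 C, 2 N, 7 O.
Implicit hydrogens by atom environment:
  5 × C: no H
  5 × O: no H
  3 × C: 1 H each → 3
  2 × C: 3 H each → 6
  2 × C: 2 H each → 4
  2 × N (charge +1): no H
  2 × O (charge -1): no H
  1 × Br: no H
  Total hydrogens = 13.
Molecular formula: C12H13BrN2O7

C12H13BrN2O7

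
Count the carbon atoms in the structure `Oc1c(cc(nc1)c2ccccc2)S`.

The symbol for carbon appears 11 times in the SMILES. Lowercase c denotes aromatic carbon and counts toward C.

11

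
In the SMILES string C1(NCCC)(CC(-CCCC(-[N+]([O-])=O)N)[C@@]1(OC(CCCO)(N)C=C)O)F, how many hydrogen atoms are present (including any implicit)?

Hydrogens are implicit in SMILES; fill each atom to its normal valence:
  10 × C: 2 H each → 20
  3 × C: 1 H each → 3
  3 × C: no H
  2 × N: 2 H each → 4
  2 × O: 1 H each → 2
  2 × O: no H
  1 × C: 3 H
  1 × F: no H
  1 × N: 1 H
  1 × N (charge +1): no H
  1 × O (charge -1): no H
  Total hydrogens = 33.

33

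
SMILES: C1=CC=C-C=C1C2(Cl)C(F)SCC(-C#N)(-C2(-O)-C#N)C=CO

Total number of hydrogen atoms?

Hydrogens are implicit in SMILES; fill each atom to its normal valence:
  5 × C (aromatic): 1 H each → 5
  5 × C: no H
  3 × C: 1 H each → 3
  2 × N: no H
  2 × O: 1 H each → 2
  1 × C: 2 H
  1 × C (aromatic): no H
  1 × Cl: no H
  1 × F: no H
  1 × S: no H
  Total hydrogens = 12.

12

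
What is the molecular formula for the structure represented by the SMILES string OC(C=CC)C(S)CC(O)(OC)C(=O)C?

Heavy atoms from the SMILES: 10 C, 4 O, 1 S.
Implicit hydrogens by atom environment:
  4 × C: 1 H each → 4
  3 × C: 3 H each → 9
  2 × C: no H
  2 × O: 1 H each → 2
  2 × O: no H
  1 × C: 2 H
  1 × S: 1 H
  Total hydrogens = 18.
Molecular formula: C10H18O4S

C10H18O4S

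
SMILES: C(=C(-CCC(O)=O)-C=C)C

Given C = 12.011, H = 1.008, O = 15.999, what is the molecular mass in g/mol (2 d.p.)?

Molecular formula: C8H12O2.
M = 8×12.011 + 12×1.008 + 2×15.999 = 140.18 g/mol.

140.18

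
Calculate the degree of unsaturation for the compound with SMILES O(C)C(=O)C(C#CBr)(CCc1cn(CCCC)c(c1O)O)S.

Molecular formula from the SMILES: C15H20BrNO4S.
DoU = (2C + 2 + N − H − X)/2 = (2·15 + 2 + 1 − 20 − 1)/2 = 12/2 = 6.
(Structurally: 1 ring(s) + 5 π bond(s) = 6.)

6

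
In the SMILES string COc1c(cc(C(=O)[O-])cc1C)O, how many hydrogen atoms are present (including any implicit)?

Hydrogens are implicit in SMILES; fill each atom to its normal valence:
  4 × C (aromatic): no H
  2 × C: 3 H each → 6
  2 × C (aromatic): 1 H each → 2
  2 × O: no H
  1 × C: no H
  1 × O: 1 H
  1 × O (charge -1): no H
  Total hydrogens = 9.

9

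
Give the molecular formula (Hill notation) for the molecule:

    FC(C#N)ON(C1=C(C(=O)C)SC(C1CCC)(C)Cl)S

C12H16ClFN2O2S2

Heavy atoms from the SMILES: 12 C, 1 Cl, 1 F, 2 N, 2 O, 2 S.
Implicit hydrogens by atom environment:
  5 × C: no H
  3 × C: 3 H each → 9
  2 × C: 2 H each → 4
  2 × C: 1 H each → 2
  2 × N: no H
  2 × O: no H
  1 × Cl: no H
  1 × F: no H
  1 × S: 1 H
  1 × S: no H
  Total hydrogens = 16.
Molecular formula: C12H16ClFN2O2S2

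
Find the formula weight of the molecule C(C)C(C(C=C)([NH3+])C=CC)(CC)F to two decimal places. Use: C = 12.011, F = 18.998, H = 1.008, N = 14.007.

Molecular formula: C11H21FN+.
M = 11×12.011 + 1×18.998 + 21×1.008 + 1×14.007 = 186.29 g/mol.

186.29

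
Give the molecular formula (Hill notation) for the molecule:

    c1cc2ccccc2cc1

Heavy atoms from the SMILES: 10 C.
Implicit hydrogens by atom environment:
  8 × C (aromatic): 1 H each → 8
  2 × C (aromatic): no H
  Total hydrogens = 8.
Molecular formula: C10H8

C10H8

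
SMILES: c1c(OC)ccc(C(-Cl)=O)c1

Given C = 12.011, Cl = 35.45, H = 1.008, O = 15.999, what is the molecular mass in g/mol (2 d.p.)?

Molecular formula: C8H7ClO2.
M = 8×12.011 + 1×35.45 + 7×1.008 + 2×15.999 = 170.59 g/mol.

170.59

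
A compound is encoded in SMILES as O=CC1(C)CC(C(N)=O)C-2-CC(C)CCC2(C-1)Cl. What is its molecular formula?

Heavy atoms from the SMILES: 14 C, 1 Cl, 1 N, 2 O.
Implicit hydrogens by atom environment:
  5 × C: 2 H each → 10
  4 × C: 1 H each → 4
  3 × C: no H
  2 × C: 3 H each → 6
  2 × O: no H
  1 × Cl: no H
  1 × N: 2 H
  Total hydrogens = 22.
Molecular formula: C14H22ClNO2

C14H22ClNO2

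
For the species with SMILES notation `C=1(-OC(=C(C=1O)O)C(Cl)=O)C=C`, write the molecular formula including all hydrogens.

Heavy atoms from the SMILES: 7 C, 1 Cl, 4 O.
Implicit hydrogens by atom environment:
  4 × C (aromatic): no H
  2 × O: 1 H each → 2
  1 × C: 2 H
  1 × C: 1 H
  1 × C: no H
  1 × Cl: no H
  1 × O (aromatic): no H
  1 × O: no H
  Total hydrogens = 5.
Molecular formula: C7H5ClO4

C7H5ClO4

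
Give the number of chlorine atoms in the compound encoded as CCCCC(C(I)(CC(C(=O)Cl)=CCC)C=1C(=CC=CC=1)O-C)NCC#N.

The symbol for chlorine appears 1 time in the SMILES.

1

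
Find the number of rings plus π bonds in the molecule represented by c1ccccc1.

Molecular formula from the SMILES: C6H6.
DoU = (2C + 2 + N − H − X)/2 = (2·6 + 2 + 0 − 6 − 0)/2 = 8/2 = 4.
(Structurally: 1 ring(s) + 3 π bond(s) = 4.)

4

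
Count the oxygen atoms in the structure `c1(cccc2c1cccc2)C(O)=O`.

The symbol for oxygen appears 2 times in the SMILES.

2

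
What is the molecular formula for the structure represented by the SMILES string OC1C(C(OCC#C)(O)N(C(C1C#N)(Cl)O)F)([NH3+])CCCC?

C13H20ClFN3O4+

Heavy atoms from the SMILES: 13 C, 1 Cl, 1 F, 3 N, 4 O.
Implicit hydrogens by atom environment:
  5 × C: no H
  4 × C: 2 H each → 8
  3 × C: 1 H each → 3
  3 × O: 1 H each → 3
  2 × N: no H
  1 × C: 3 H
  1 × Cl: no H
  1 × F: no H
  1 × N (charge +1): 3 H
  1 × O: no H
  Total hydrogens = 20.
Net charge +1.
Molecular formula: C13H20ClFN3O4+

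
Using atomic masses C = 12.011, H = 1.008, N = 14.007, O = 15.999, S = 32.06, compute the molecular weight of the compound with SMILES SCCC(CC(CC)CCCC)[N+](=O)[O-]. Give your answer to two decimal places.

Molecular formula: C11H23NO2S.
M = 11×12.011 + 23×1.008 + 1×14.007 + 2×15.999 + 1×32.06 = 233.37 g/mol.

233.37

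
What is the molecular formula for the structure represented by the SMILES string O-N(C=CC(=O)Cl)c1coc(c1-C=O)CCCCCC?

Heavy atoms from the SMILES: 14 C, 1 Cl, 1 N, 4 O.
Implicit hydrogens by atom environment:
  5 × C: 2 H each → 10
  3 × C: 1 H each → 3
  3 × C (aromatic): no H
  2 × O: no H
  1 × C: 3 H
  1 × C (aromatic): 1 H
  1 × C: no H
  1 × Cl: no H
  1 × N: no H
  1 × O: 1 H
  1 × O (aromatic): no H
  Total hydrogens = 18.
Molecular formula: C14H18ClNO4

C14H18ClNO4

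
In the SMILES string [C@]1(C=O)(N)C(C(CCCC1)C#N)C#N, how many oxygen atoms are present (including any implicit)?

The symbol for oxygen appears 1 time in the SMILES.

1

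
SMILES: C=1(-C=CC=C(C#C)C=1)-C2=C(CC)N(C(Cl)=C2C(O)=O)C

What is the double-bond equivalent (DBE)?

10

Molecular formula from the SMILES: C16H14ClNO2.
DoU = (2C + 2 + N − H − X)/2 = (2·16 + 2 + 1 − 14 − 1)/2 = 20/2 = 10.
(Structurally: 2 ring(s) + 8 π bond(s) = 10.)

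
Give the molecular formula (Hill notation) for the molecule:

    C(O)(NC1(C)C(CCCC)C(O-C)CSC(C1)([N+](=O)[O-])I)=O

C13H23IN2O5S

Heavy atoms from the SMILES: 13 C, 1 I, 2 N, 5 O, 1 S.
Implicit hydrogens by atom environment:
  5 × C: 2 H each → 10
  3 × C: 3 H each → 9
  3 × C: no H
  3 × O: no H
  2 × C: 1 H each → 2
  1 × I: no H
  1 × N: 1 H
  1 × N (charge +1): no H
  1 × O: 1 H
  1 × O (charge -1): no H
  1 × S: no H
  Total hydrogens = 23.
Molecular formula: C13H23IN2O5S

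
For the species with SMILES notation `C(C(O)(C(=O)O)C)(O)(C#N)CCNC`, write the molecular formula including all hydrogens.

C8H14N2O4

Heavy atoms from the SMILES: 8 C, 2 N, 4 O.
Implicit hydrogens by atom environment:
  4 × C: no H
  3 × O: 1 H each → 3
  2 × C: 3 H each → 6
  2 × C: 2 H each → 4
  1 × N: 1 H
  1 × N: no H
  1 × O: no H
  Total hydrogens = 14.
Molecular formula: C8H14N2O4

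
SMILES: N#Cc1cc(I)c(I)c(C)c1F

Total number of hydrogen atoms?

4

Hydrogens are implicit in SMILES; fill each atom to its normal valence:
  5 × C (aromatic): no H
  2 × I: no H
  1 × C: 3 H
  1 × C (aromatic): 1 H
  1 × C: no H
  1 × F: no H
  1 × N: no H
  Total hydrogens = 4.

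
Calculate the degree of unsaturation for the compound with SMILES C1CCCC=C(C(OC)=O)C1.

3

Molecular formula from the SMILES: C9H14O2.
DoU = (2C + 2 + N − H − X)/2 = (2·9 + 2 + 0 − 14 − 0)/2 = 6/2 = 3.
(Structurally: 1 ring(s) + 2 π bond(s) = 3.)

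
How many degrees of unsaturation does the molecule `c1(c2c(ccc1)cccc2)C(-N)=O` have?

Molecular formula from the SMILES: C11H9NO.
DoU = (2C + 2 + N − H − X)/2 = (2·11 + 2 + 1 − 9 − 0)/2 = 16/2 = 8.
(Structurally: 2 ring(s) + 6 π bond(s) = 8.)

8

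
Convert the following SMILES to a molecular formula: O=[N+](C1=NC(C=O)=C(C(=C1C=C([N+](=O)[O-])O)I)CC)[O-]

Heavy atoms from the SMILES: 10 C, 1 I, 3 N, 6 O.
Implicit hydrogens by atom environment:
  5 × C (aromatic): no H
  3 × O: no H
  2 × C: 1 H each → 2
  2 × N (charge +1): no H
  2 × O (charge -1): no H
  1 × C: 3 H
  1 × C: 2 H
  1 × C: no H
  1 × I: no H
  1 × N (aromatic): no H
  1 × O: 1 H
  Total hydrogens = 8.
Molecular formula: C10H8IN3O6

C10H8IN3O6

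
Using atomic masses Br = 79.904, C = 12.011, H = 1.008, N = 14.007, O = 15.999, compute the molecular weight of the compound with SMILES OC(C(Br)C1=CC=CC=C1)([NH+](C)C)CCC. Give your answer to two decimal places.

287.22

Molecular formula: C13H21BrNO+.
M = 1×79.904 + 13×12.011 + 21×1.008 + 1×14.007 + 1×15.999 = 287.22 g/mol.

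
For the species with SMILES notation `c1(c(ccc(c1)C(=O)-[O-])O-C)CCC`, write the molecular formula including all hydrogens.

Heavy atoms from the SMILES: 11 C, 3 O.
Implicit hydrogens by atom environment:
  3 × C (aromatic): 1 H each → 3
  3 × C (aromatic): no H
  2 × C: 3 H each → 6
  2 × C: 2 H each → 4
  2 × O: no H
  1 × C: no H
  1 × O (charge -1): no H
  Total hydrogens = 13.
Net charge -1.
Molecular formula: C11H13O3-

C11H13O3-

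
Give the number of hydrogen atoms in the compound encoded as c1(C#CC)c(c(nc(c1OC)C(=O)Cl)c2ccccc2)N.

13

Hydrogens are implicit in SMILES; fill each atom to its normal valence:
  6 × C (aromatic): no H
  5 × C (aromatic): 1 H each → 5
  3 × C: no H
  2 × C: 3 H each → 6
  2 × O: no H
  1 × Cl: no H
  1 × N: 2 H
  1 × N (aromatic): no H
  Total hydrogens = 13.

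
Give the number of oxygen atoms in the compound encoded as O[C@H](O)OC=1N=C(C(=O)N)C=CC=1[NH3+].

4

The symbol for oxygen appears 4 times in the SMILES.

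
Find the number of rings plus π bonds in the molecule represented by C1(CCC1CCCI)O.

1

Molecular formula from the SMILES: C7H13IO.
DoU = (2C + 2 + N − H − X)/2 = (2·7 + 2 + 0 − 13 − 1)/2 = 2/2 = 1.
(Structurally: 1 ring(s) + 0 π bond(s) = 1.)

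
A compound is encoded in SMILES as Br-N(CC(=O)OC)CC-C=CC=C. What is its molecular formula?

C9H14BrNO2

Heavy atoms from the SMILES: 1 Br, 9 C, 1 N, 2 O.
Implicit hydrogens by atom environment:
  4 × C: 2 H each → 8
  3 × C: 1 H each → 3
  2 × O: no H
  1 × Br: no H
  1 × C: 3 H
  1 × C: no H
  1 × N: no H
  Total hydrogens = 14.
Molecular formula: C9H14BrNO2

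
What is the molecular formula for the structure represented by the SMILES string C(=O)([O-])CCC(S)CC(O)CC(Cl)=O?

C8H12ClO4S-

Heavy atoms from the SMILES: 8 C, 1 Cl, 4 O, 1 S.
Implicit hydrogens by atom environment:
  4 × C: 2 H each → 8
  2 × C: 1 H each → 2
  2 × C: no H
  2 × O: no H
  1 × Cl: no H
  1 × O: 1 H
  1 × O (charge -1): no H
  1 × S: 1 H
  Total hydrogens = 12.
Net charge -1.
Molecular formula: C8H12ClO4S-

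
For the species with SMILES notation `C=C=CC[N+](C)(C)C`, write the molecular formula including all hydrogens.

C7H14N+

Heavy atoms from the SMILES: 7 C, 1 N.
Implicit hydrogens by atom environment:
  3 × C: 3 H each → 9
  2 × C: 2 H each → 4
  1 × C: 1 H
  1 × C: no H
  1 × N (charge +1): no H
  Total hydrogens = 14.
Net charge +1.
Molecular formula: C7H14N+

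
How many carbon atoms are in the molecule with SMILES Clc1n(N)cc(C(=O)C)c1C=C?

The symbol for carbon appears 8 times in the SMILES. Lowercase c denotes aromatic carbon and counts toward C.

8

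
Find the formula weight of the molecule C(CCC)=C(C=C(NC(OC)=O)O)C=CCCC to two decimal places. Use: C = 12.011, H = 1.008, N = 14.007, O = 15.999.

Molecular formula: C14H23NO3.
M = 14×12.011 + 23×1.008 + 1×14.007 + 3×15.999 = 253.34 g/mol.

253.34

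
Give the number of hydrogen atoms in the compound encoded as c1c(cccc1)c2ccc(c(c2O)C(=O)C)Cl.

Hydrogens are implicit in SMILES; fill each atom to its normal valence:
  7 × C (aromatic): 1 H each → 7
  5 × C (aromatic): no H
  1 × C: 3 H
  1 × C: no H
  1 × Cl: no H
  1 × O: 1 H
  1 × O: no H
  Total hydrogens = 11.

11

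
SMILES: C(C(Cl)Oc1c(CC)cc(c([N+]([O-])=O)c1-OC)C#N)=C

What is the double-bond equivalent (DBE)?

Molecular formula from the SMILES: C13H13ClN2O4.
DoU = (2C + 2 + N − H − X)/2 = (2·13 + 2 + 2 − 13 − 1)/2 = 16/2 = 8.
(Structurally: 1 ring(s) + 7 π bond(s) = 8.)

8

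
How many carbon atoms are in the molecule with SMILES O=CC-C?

3

The symbol for carbon appears 3 times in the SMILES.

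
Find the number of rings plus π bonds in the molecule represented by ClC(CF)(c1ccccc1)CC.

Molecular formula from the SMILES: C10H12ClF.
DoU = (2C + 2 + N − H − X)/2 = (2·10 + 2 + 0 − 12 − 2)/2 = 8/2 = 4.
(Structurally: 1 ring(s) + 3 π bond(s) = 4.)

4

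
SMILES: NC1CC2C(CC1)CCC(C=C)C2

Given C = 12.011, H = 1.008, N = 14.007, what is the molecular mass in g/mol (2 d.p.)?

Molecular formula: C12H21N.
M = 12×12.011 + 21×1.008 + 1×14.007 = 179.31 g/mol.

179.31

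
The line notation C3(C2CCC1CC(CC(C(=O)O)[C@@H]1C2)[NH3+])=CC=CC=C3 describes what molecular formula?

Heavy atoms from the SMILES: 17 C, 1 N, 2 O.
Implicit hydrogens by atom environment:
  5 × C: 2 H each → 10
  5 × C: 1 H each → 5
  5 × C (aromatic): 1 H each → 5
  1 × C: no H
  1 × C (aromatic): no H
  1 × N (charge +1): 3 H
  1 × O: 1 H
  1 × O: no H
  Total hydrogens = 24.
Net charge +1.
Molecular formula: C17H24NO2+

C17H24NO2+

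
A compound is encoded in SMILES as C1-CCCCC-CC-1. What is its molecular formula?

C8H16

Heavy atoms from the SMILES: 8 C.
Implicit hydrogens by atom environment:
  8 × C: 2 H each → 16
  Total hydrogens = 16.
Molecular formula: C8H16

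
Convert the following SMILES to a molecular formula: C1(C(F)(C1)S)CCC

Heavy atoms from the SMILES: 6 C, 1 F, 1 S.
Implicit hydrogens by atom environment:
  3 × C: 2 H each → 6
  1 × C: 3 H
  1 × C: 1 H
  1 × C: no H
  1 × F: no H
  1 × S: 1 H
  Total hydrogens = 11.
Molecular formula: C6H11FS

C6H11FS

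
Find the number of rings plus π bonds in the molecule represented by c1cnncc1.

4

Molecular formula from the SMILES: C4H4N2.
DoU = (2C + 2 + N − H − X)/2 = (2·4 + 2 + 2 − 4 − 0)/2 = 8/2 = 4.
(Structurally: 1 ring(s) + 3 π bond(s) = 4.)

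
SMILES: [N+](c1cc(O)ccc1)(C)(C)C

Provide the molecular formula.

C9H14NO+

Heavy atoms from the SMILES: 9 C, 1 N, 1 O.
Implicit hydrogens by atom environment:
  4 × C (aromatic): 1 H each → 4
  3 × C: 3 H each → 9
  2 × C (aromatic): no H
  1 × N (charge +1): no H
  1 × O: 1 H
  Total hydrogens = 14.
Net charge +1.
Molecular formula: C9H14NO+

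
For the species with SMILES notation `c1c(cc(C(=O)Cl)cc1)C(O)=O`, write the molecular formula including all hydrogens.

Heavy atoms from the SMILES: 8 C, 1 Cl, 3 O.
Implicit hydrogens by atom environment:
  4 × C (aromatic): 1 H each → 4
  2 × C (aromatic): no H
  2 × C: no H
  2 × O: no H
  1 × Cl: no H
  1 × O: 1 H
  Total hydrogens = 5.
Molecular formula: C8H5ClO3

C8H5ClO3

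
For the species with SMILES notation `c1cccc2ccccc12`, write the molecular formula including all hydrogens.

C10H8

Heavy atoms from the SMILES: 10 C.
Implicit hydrogens by atom environment:
  8 × C (aromatic): 1 H each → 8
  2 × C (aromatic): no H
  Total hydrogens = 8.
Molecular formula: C10H8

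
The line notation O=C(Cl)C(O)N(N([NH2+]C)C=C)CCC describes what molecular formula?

C8H17ClN3O2+

Heavy atoms from the SMILES: 8 C, 1 Cl, 3 N, 2 O.
Implicit hydrogens by atom environment:
  3 × C: 2 H each → 6
  2 × C: 3 H each → 6
  2 × C: 1 H each → 2
  2 × N: no H
  1 × C: no H
  1 × Cl: no H
  1 × N (charge +1): 2 H
  1 × O: 1 H
  1 × O: no H
  Total hydrogens = 17.
Net charge +1.
Molecular formula: C8H17ClN3O2+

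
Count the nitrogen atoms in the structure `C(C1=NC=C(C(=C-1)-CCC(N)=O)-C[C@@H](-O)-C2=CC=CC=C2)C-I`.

The symbol for nitrogen appears 2 times in the SMILES.

2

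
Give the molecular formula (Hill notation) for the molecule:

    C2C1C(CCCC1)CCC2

Heavy atoms from the SMILES: 10 C.
Implicit hydrogens by atom environment:
  8 × C: 2 H each → 16
  2 × C: 1 H each → 2
  Total hydrogens = 18.
Molecular formula: C10H18

C10H18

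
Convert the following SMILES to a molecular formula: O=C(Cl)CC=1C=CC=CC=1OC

C9H9ClO2

Heavy atoms from the SMILES: 9 C, 1 Cl, 2 O.
Implicit hydrogens by atom environment:
  4 × C (aromatic): 1 H each → 4
  2 × C (aromatic): no H
  2 × O: no H
  1 × C: 3 H
  1 × C: 2 H
  1 × C: no H
  1 × Cl: no H
  Total hydrogens = 9.
Molecular formula: C9H9ClO2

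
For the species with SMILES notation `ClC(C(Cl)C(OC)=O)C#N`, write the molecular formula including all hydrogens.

C5H5Cl2NO2

Heavy atoms from the SMILES: 5 C, 2 Cl, 1 N, 2 O.
Implicit hydrogens by atom environment:
  2 × C: 1 H each → 2
  2 × C: no H
  2 × Cl: no H
  2 × O: no H
  1 × C: 3 H
  1 × N: no H
  Total hydrogens = 5.
Molecular formula: C5H5Cl2NO2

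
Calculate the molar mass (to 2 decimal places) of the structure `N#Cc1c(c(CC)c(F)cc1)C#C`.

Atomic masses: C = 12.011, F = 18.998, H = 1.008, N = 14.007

Molecular formula: C11H8FN.
M = 11×12.011 + 1×18.998 + 8×1.008 + 1×14.007 = 173.19 g/mol.

173.19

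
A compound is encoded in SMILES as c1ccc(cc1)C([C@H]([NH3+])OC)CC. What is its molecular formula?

C11H18NO+

Heavy atoms from the SMILES: 11 C, 1 N, 1 O.
Implicit hydrogens by atom environment:
  5 × C (aromatic): 1 H each → 5
  2 × C: 3 H each → 6
  2 × C: 1 H each → 2
  1 × C: 2 H
  1 × C (aromatic): no H
  1 × N (charge +1): 3 H
  1 × O: no H
  Total hydrogens = 18.
Net charge +1.
Molecular formula: C11H18NO+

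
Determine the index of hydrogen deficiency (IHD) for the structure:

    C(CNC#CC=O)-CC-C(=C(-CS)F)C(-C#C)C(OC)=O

Molecular formula from the SMILES: C15H18FNO3S.
DoU = (2C + 2 + N − H − X)/2 = (2·15 + 2 + 1 − 18 − 1)/2 = 14/2 = 7.
(Structurally: 0 ring(s) + 7 π bond(s) = 7.)

7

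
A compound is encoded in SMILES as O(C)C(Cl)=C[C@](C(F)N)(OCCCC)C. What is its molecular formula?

Heavy atoms from the SMILES: 10 C, 1 Cl, 1 F, 1 N, 2 O.
Implicit hydrogens by atom environment:
  3 × C: 3 H each → 9
  3 × C: 2 H each → 6
  2 × C: 1 H each → 2
  2 × C: no H
  2 × O: no H
  1 × Cl: no H
  1 × F: no H
  1 × N: 2 H
  Total hydrogens = 19.
Molecular formula: C10H19ClFNO2

C10H19ClFNO2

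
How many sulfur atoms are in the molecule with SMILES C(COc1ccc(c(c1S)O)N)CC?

1

The symbol for sulfur appears 1 time in the SMILES.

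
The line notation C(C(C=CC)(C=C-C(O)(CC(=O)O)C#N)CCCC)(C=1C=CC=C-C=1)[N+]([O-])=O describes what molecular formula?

Heavy atoms from the SMILES: 21 C, 2 N, 5 O.
Implicit hydrogens by atom environment:
  5 × C: 1 H each → 5
  5 × C (aromatic): 1 H each → 5
  4 × C: 2 H each → 8
  4 × C: no H
  2 × C: 3 H each → 6
  2 × O: 1 H each → 2
  2 × O: no H
  1 × C (aromatic): no H
  1 × N: no H
  1 × N (charge +1): no H
  1 × O (charge -1): no H
  Total hydrogens = 26.
Molecular formula: C21H26N2O5

C21H26N2O5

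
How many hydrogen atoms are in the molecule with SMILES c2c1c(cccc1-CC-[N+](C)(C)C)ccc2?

20

Hydrogens are implicit in SMILES; fill each atom to its normal valence:
  7 × C (aromatic): 1 H each → 7
  3 × C: 3 H each → 9
  3 × C (aromatic): no H
  2 × C: 2 H each → 4
  1 × N (charge +1): no H
  Total hydrogens = 20.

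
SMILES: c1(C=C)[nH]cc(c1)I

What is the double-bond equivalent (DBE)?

4

Molecular formula from the SMILES: C6H6IN.
DoU = (2C + 2 + N − H − X)/2 = (2·6 + 2 + 1 − 6 − 1)/2 = 8/2 = 4.
(Structurally: 1 ring(s) + 3 π bond(s) = 4.)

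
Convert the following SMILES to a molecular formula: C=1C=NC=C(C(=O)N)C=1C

Heavy atoms from the SMILES: 7 C, 2 N, 1 O.
Implicit hydrogens by atom environment:
  3 × C (aromatic): 1 H each → 3
  2 × C (aromatic): no H
  1 × C: 3 H
  1 × C: no H
  1 × N: 2 H
  1 × N (aromatic): no H
  1 × O: no H
  Total hydrogens = 8.
Molecular formula: C7H8N2O

C7H8N2O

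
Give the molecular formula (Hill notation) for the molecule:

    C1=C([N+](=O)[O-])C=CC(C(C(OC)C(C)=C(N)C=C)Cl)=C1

Heavy atoms from the SMILES: 14 C, 1 Cl, 2 N, 3 O.
Implicit hydrogens by atom environment:
  4 × C (aromatic): 1 H each → 4
  3 × C: 1 H each → 3
  2 × C: 3 H each → 6
  2 × C: no H
  2 × C (aromatic): no H
  2 × O: no H
  1 × C: 2 H
  1 × Cl: no H
  1 × N: 2 H
  1 × N (charge +1): no H
  1 × O (charge -1): no H
  Total hydrogens = 17.
Molecular formula: C14H17ClN2O3

C14H17ClN2O3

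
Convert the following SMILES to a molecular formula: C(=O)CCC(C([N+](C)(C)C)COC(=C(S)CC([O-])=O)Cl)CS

Heavy atoms from the SMILES: 14 C, 1 Cl, 1 N, 4 O, 2 S.
Implicit hydrogens by atom environment:
  5 × C: 2 H each → 10
  3 × C: 3 H each → 9
  3 × C: 1 H each → 3
  3 × C: no H
  3 × O: no H
  2 × S: 1 H each → 2
  1 × Cl: no H
  1 × N (charge +1): no H
  1 × O (charge -1): no H
  Total hydrogens = 24.
Molecular formula: C14H24ClNO4S2

C14H24ClNO4S2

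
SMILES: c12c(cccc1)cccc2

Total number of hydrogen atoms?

Hydrogens are implicit in SMILES; fill each atom to its normal valence:
  8 × C (aromatic): 1 H each → 8
  2 × C (aromatic): no H
  Total hydrogens = 8.

8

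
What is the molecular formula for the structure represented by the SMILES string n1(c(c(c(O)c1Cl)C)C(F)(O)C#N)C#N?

Heavy atoms from the SMILES: 8 C, 1 Cl, 1 F, 3 N, 2 O.
Implicit hydrogens by atom environment:
  4 × C (aromatic): no H
  3 × C: no H
  2 × N: no H
  2 × O: 1 H each → 2
  1 × C: 3 H
  1 × Cl: no H
  1 × F: no H
  1 × N (aromatic): no H
  Total hydrogens = 5.
Molecular formula: C8H5ClFN3O2

C8H5ClFN3O2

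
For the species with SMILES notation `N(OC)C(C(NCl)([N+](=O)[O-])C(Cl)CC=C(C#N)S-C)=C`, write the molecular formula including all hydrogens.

C10H14Cl2N4O3S

Heavy atoms from the SMILES: 10 C, 2 Cl, 4 N, 3 O, 1 S.
Implicit hydrogens by atom environment:
  4 × C: no H
  2 × C: 3 H each → 6
  2 × C: 2 H each → 4
  2 × C: 1 H each → 2
  2 × Cl: no H
  2 × N: 1 H each → 2
  2 × O: no H
  1 × N: no H
  1 × N (charge +1): no H
  1 × O (charge -1): no H
  1 × S: no H
  Total hydrogens = 14.
Molecular formula: C10H14Cl2N4O3S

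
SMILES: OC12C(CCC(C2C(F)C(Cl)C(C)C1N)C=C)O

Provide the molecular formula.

Heavy atoms from the SMILES: 13 C, 1 Cl, 1 F, 1 N, 2 O.
Implicit hydrogens by atom environment:
  8 × C: 1 H each → 8
  3 × C: 2 H each → 6
  2 × O: 1 H each → 2
  1 × C: 3 H
  1 × C: no H
  1 × Cl: no H
  1 × F: no H
  1 × N: 2 H
  Total hydrogens = 21.
Molecular formula: C13H21ClFNO2

C13H21ClFNO2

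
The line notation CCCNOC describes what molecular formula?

Heavy atoms from the SMILES: 4 C, 1 N, 1 O.
Implicit hydrogens by atom environment:
  2 × C: 3 H each → 6
  2 × C: 2 H each → 4
  1 × N: 1 H
  1 × O: no H
  Total hydrogens = 11.
Molecular formula: C4H11NO

C4H11NO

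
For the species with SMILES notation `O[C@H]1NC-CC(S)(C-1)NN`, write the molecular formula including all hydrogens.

Heavy atoms from the SMILES: 5 C, 3 N, 1 O, 1 S.
Implicit hydrogens by atom environment:
  3 × C: 2 H each → 6
  2 × N: 1 H each → 2
  1 × C: 1 H
  1 × C: no H
  1 × N: 2 H
  1 × O: 1 H
  1 × S: 1 H
  Total hydrogens = 13.
Molecular formula: C5H13N3OS

C5H13N3OS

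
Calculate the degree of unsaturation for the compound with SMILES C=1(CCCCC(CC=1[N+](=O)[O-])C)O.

Molecular formula from the SMILES: C9H15NO3.
DoU = (2C + 2 + N − H − X)/2 = (2·9 + 2 + 1 − 15 − 0)/2 = 6/2 = 3.
(Structurally: 1 ring(s) + 2 π bond(s) = 3.)

3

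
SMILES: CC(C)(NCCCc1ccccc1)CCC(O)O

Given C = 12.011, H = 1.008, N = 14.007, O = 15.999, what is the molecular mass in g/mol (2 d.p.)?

251.37

Molecular formula: C15H25NO2.
M = 15×12.011 + 25×1.008 + 1×14.007 + 2×15.999 = 251.37 g/mol.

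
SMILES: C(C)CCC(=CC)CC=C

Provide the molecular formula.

Heavy atoms from the SMILES: 10 C.
Implicit hydrogens by atom environment:
  5 × C: 2 H each → 10
  2 × C: 3 H each → 6
  2 × C: 1 H each → 2
  1 × C: no H
  Total hydrogens = 18.
Molecular formula: C10H18

C10H18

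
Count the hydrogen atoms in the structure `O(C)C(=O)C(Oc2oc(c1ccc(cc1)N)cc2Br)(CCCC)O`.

Hydrogens are implicit in SMILES; fill each atom to its normal valence:
  5 × C (aromatic): 1 H each → 5
  5 × C (aromatic): no H
  3 × C: 2 H each → 6
  3 × O: no H
  2 × C: 3 H each → 6
  2 × C: no H
  1 × Br: no H
  1 × N: 2 H
  1 × O: 1 H
  1 × O (aromatic): no H
  Total hydrogens = 20.

20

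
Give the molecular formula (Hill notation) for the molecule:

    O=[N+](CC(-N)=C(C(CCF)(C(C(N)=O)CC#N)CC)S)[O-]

C12H19FN4O3S

Heavy atoms from the SMILES: 12 C, 1 F, 4 N, 3 O, 1 S.
Implicit hydrogens by atom environment:
  5 × C: 2 H each → 10
  5 × C: no H
  2 × N: 2 H each → 4
  2 × O: no H
  1 × C: 3 H
  1 × C: 1 H
  1 × F: no H
  1 × N: no H
  1 × N (charge +1): no H
  1 × O (charge -1): no H
  1 × S: 1 H
  Total hydrogens = 19.
Molecular formula: C12H19FN4O3S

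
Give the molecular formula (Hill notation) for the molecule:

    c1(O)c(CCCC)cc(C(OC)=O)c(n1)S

Heavy atoms from the SMILES: 11 C, 1 N, 3 O, 1 S.
Implicit hydrogens by atom environment:
  4 × C (aromatic): no H
  3 × C: 2 H each → 6
  2 × C: 3 H each → 6
  2 × O: no H
  1 × C (aromatic): 1 H
  1 × C: no H
  1 × N (aromatic): no H
  1 × O: 1 H
  1 × S: 1 H
  Total hydrogens = 15.
Molecular formula: C11H15NO3S

C11H15NO3S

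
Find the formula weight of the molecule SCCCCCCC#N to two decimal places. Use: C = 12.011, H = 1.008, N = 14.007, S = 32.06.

143.25

Molecular formula: C7H13NS.
M = 7×12.011 + 13×1.008 + 1×14.007 + 1×32.06 = 143.25 g/mol.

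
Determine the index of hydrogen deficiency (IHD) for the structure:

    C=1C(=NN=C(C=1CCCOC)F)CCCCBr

Molecular formula from the SMILES: C12H18BrFN2O.
DoU = (2C + 2 + N − H − X)/2 = (2·12 + 2 + 2 − 18 − 2)/2 = 8/2 = 4.
(Structurally: 1 ring(s) + 3 π bond(s) = 4.)

4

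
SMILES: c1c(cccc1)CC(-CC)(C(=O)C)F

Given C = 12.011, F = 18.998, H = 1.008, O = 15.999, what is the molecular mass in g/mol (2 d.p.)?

Molecular formula: C12H15FO.
M = 12×12.011 + 1×18.998 + 15×1.008 + 1×15.999 = 194.25 g/mol.

194.25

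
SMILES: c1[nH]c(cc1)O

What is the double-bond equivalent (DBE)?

Molecular formula from the SMILES: C4H5NO.
DoU = (2C + 2 + N − H − X)/2 = (2·4 + 2 + 1 − 5 − 0)/2 = 6/2 = 3.
(Structurally: 1 ring(s) + 2 π bond(s) = 3.)

3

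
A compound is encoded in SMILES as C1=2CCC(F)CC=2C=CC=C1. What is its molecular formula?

C10H11F

Heavy atoms from the SMILES: 10 C, 1 F.
Implicit hydrogens by atom environment:
  4 × C (aromatic): 1 H each → 4
  3 × C: 2 H each → 6
  2 × C (aromatic): no H
  1 × C: 1 H
  1 × F: no H
  Total hydrogens = 11.
Molecular formula: C10H11F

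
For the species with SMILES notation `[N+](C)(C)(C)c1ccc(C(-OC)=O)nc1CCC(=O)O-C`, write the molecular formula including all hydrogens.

C14H21N2O4+

Heavy atoms from the SMILES: 14 C, 2 N, 4 O.
Implicit hydrogens by atom environment:
  5 × C: 3 H each → 15
  4 × O: no H
  3 × C (aromatic): no H
  2 × C: 2 H each → 4
  2 × C (aromatic): 1 H each → 2
  2 × C: no H
  1 × N (aromatic): no H
  1 × N (charge +1): no H
  Total hydrogens = 21.
Net charge +1.
Molecular formula: C14H21N2O4+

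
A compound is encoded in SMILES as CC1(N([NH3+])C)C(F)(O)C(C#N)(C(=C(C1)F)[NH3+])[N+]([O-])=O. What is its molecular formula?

Heavy atoms from the SMILES: 9 C, 2 F, 5 N, 3 O.
Implicit hydrogens by atom environment:
  6 × C: no H
  2 × C: 3 H each → 6
  2 × F: no H
  2 × N (charge +1): 3 H each → 6
  2 × N: no H
  1 × C: 2 H
  1 × N (charge +1): no H
  1 × O: 1 H
  1 × O: no H
  1 × O (charge -1): no H
  Total hydrogens = 15.
Net charge +2.
Molecular formula: [C9H15F2N5O3]2+

[C9H15F2N5O3]2+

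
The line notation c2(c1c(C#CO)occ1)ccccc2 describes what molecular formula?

C12H8O2

Heavy atoms from the SMILES: 12 C, 2 O.
Implicit hydrogens by atom environment:
  7 × C (aromatic): 1 H each → 7
  3 × C (aromatic): no H
  2 × C: no H
  1 × O: 1 H
  1 × O (aromatic): no H
  Total hydrogens = 8.
Molecular formula: C12H8O2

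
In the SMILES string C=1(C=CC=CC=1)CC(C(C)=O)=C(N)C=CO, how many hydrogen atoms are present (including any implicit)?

15

Hydrogens are implicit in SMILES; fill each atom to its normal valence:
  5 × C (aromatic): 1 H each → 5
  3 × C: no H
  2 × C: 1 H each → 2
  1 × C: 3 H
  1 × C: 2 H
  1 × C (aromatic): no H
  1 × N: 2 H
  1 × O: 1 H
  1 × O: no H
  Total hydrogens = 15.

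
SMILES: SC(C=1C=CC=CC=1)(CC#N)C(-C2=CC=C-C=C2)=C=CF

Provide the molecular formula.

Heavy atoms from the SMILES: 18 C, 1 F, 1 N, 1 S.
Implicit hydrogens by atom environment:
  10 × C (aromatic): 1 H each → 10
  4 × C: no H
  2 × C (aromatic): no H
  1 × C: 2 H
  1 × C: 1 H
  1 × F: no H
  1 × N: no H
  1 × S: 1 H
  Total hydrogens = 14.
Molecular formula: C18H14FNS

C18H14FNS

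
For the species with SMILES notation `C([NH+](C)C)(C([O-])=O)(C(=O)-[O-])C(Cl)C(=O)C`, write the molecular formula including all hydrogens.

Heavy atoms from the SMILES: 8 C, 1 Cl, 1 N, 5 O.
Implicit hydrogens by atom environment:
  4 × C: no H
  3 × C: 3 H each → 9
  3 × O: no H
  2 × O (charge -1): no H
  1 × C: 1 H
  1 × Cl: no H
  1 × N (charge +1): 1 H
  Total hydrogens = 11.
Net charge -1.
Molecular formula: C8H11ClNO5-

C8H11ClNO5-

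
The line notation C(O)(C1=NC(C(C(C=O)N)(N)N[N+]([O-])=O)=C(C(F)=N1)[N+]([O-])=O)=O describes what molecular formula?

C8H8FN7O7

Heavy atoms from the SMILES: 8 C, 1 F, 7 N, 7 O.
Implicit hydrogens by atom environment:
  4 × C (aromatic): no H
  4 × O: no H
  2 × C: 1 H each → 2
  2 × C: no H
  2 × N: 2 H each → 4
  2 × N (aromatic): no H
  2 × N (charge +1): no H
  2 × O (charge -1): no H
  1 × F: no H
  1 × N: 1 H
  1 × O: 1 H
  Total hydrogens = 8.
Molecular formula: C8H8FN7O7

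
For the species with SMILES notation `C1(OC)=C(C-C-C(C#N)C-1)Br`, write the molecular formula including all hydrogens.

Heavy atoms from the SMILES: 1 Br, 8 C, 1 N, 1 O.
Implicit hydrogens by atom environment:
  3 × C: 2 H each → 6
  3 × C: no H
  1 × Br: no H
  1 × C: 3 H
  1 × C: 1 H
  1 × N: no H
  1 × O: no H
  Total hydrogens = 10.
Molecular formula: C8H10BrNO

C8H10BrNO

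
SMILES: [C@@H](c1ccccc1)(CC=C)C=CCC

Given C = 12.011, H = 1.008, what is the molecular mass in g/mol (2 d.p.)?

Molecular formula: C14H18.
M = 14×12.011 + 18×1.008 = 186.30 g/mol.

186.30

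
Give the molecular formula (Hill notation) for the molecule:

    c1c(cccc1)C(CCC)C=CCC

Heavy atoms from the SMILES: 14 C.
Implicit hydrogens by atom environment:
  5 × C (aromatic): 1 H each → 5
  3 × C: 2 H each → 6
  3 × C: 1 H each → 3
  2 × C: 3 H each → 6
  1 × C (aromatic): no H
  Total hydrogens = 20.
Molecular formula: C14H20

C14H20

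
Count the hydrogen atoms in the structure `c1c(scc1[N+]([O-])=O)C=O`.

Hydrogens are implicit in SMILES; fill each atom to its normal valence:
  2 × C (aromatic): 1 H each → 2
  2 × C (aromatic): no H
  2 × O: no H
  1 × C: 1 H
  1 × N (charge +1): no H
  1 × O (charge -1): no H
  1 × S (aromatic): no H
  Total hydrogens = 3.

3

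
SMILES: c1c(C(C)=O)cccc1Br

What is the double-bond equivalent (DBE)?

5

Molecular formula from the SMILES: C8H7BrO.
DoU = (2C + 2 + N − H − X)/2 = (2·8 + 2 + 0 − 7 − 1)/2 = 10/2 = 5.
(Structurally: 1 ring(s) + 4 π bond(s) = 5.)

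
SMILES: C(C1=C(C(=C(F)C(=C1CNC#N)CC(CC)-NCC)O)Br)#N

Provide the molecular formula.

C15H18BrFN4O

Heavy atoms from the SMILES: 1 Br, 15 C, 1 F, 4 N, 1 O.
Implicit hydrogens by atom environment:
  6 × C (aromatic): no H
  4 × C: 2 H each → 8
  2 × C: 3 H each → 6
  2 × C: no H
  2 × N: 1 H each → 2
  2 × N: no H
  1 × Br: no H
  1 × C: 1 H
  1 × F: no H
  1 × O: 1 H
  Total hydrogens = 18.
Molecular formula: C15H18BrFN4O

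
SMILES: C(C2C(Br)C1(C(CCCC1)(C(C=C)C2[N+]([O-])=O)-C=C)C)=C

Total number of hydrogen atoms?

Hydrogens are implicit in SMILES; fill each atom to its normal valence:
  7 × C: 2 H each → 14
  7 × C: 1 H each → 7
  2 × C: no H
  1 × Br: no H
  1 × C: 3 H
  1 × N (charge +1): no H
  1 × O: no H
  1 × O (charge -1): no H
  Total hydrogens = 24.

24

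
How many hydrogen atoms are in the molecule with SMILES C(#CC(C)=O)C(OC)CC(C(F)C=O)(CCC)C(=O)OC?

Hydrogens are implicit in SMILES; fill each atom to its normal valence:
  5 × C: no H
  5 × O: no H
  4 × C: 3 H each → 12
  3 × C: 2 H each → 6
  3 × C: 1 H each → 3
  1 × F: no H
  Total hydrogens = 21.

21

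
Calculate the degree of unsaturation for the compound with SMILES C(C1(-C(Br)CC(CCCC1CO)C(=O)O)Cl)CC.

2

Molecular formula from the SMILES: C13H22BrClO3.
DoU = (2C + 2 + N − H − X)/2 = (2·13 + 2 + 0 − 22 − 2)/2 = 4/2 = 2.
(Structurally: 1 ring(s) + 1 π bond(s) = 2.)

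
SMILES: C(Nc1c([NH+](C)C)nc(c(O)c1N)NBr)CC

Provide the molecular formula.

Heavy atoms from the SMILES: 1 Br, 10 C, 5 N, 1 O.
Implicit hydrogens by atom environment:
  5 × C (aromatic): no H
  3 × C: 3 H each → 9
  2 × C: 2 H each → 4
  2 × N: 1 H each → 2
  1 × Br: no H
  1 × N: 2 H
  1 × N (charge +1): 1 H
  1 × N (aromatic): no H
  1 × O: 1 H
  Total hydrogens = 19.
Net charge +1.
Molecular formula: C10H19BrN5O+

C10H19BrN5O+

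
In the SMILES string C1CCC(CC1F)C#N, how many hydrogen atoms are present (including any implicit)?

10

Hydrogens are implicit in SMILES; fill each atom to its normal valence:
  4 × C: 2 H each → 8
  2 × C: 1 H each → 2
  1 × C: no H
  1 × F: no H
  1 × N: no H
  Total hydrogens = 10.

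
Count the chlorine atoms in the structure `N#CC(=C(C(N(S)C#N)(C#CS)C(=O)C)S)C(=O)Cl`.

The symbol for chlorine appears 1 time in the SMILES.

1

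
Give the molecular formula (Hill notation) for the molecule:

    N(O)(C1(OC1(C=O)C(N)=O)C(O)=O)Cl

C5H5ClN2O6

Heavy atoms from the SMILES: 5 C, 1 Cl, 2 N, 6 O.
Implicit hydrogens by atom environment:
  4 × C: no H
  4 × O: no H
  2 × O: 1 H each → 2
  1 × C: 1 H
  1 × Cl: no H
  1 × N: 2 H
  1 × N: no H
  Total hydrogens = 5.
Molecular formula: C5H5ClN2O6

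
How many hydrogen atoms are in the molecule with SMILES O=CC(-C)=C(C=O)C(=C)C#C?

Hydrogens are implicit in SMILES; fill each atom to its normal valence:
  4 × C: no H
  3 × C: 1 H each → 3
  2 × O: no H
  1 × C: 3 H
  1 × C: 2 H
  Total hydrogens = 8.

8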